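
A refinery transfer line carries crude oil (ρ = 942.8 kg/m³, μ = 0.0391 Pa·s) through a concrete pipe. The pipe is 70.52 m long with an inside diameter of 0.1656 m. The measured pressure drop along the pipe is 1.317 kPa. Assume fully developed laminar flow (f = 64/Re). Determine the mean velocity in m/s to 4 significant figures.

For laminar flow, f = 64/Re with Re = ρVD/μ, so Darcy-Weisbach reduces to ΔP = 32μLV/D². Solving for V: V = ΔP·D²/(32μL) = 1317·(0.1656)²/(32·0.0391·70.52) = 0.4093 m/s.
Check: Re = ρVD/μ = 942.8·0.4093·0.1656/0.0391 = 1634 < 2300, so the laminar assumption holds.

V ≈ 0.4093 m/s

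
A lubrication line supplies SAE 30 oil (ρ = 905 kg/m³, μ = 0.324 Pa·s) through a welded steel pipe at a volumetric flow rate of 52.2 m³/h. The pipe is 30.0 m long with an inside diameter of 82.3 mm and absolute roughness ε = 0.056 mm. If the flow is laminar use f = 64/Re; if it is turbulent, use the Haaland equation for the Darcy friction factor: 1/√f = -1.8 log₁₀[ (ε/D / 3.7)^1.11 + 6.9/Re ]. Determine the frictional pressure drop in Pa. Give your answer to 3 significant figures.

ΔP ≈ 125000 Pa

Q = 52.2 m³/h = 52.2/3600 = 0.0145 m³/s.
Cross-sectional area A = πD²/4 = π(0.0823)²/4 = 0.00532 m²; mean velocity V = Q/A = 0.0145/0.00532 = 2.726 m/s.
Reynolds number Re = ρVD/μ = 905 · 2.726 · 0.0823 / 0.324 = 626.6.
Re < 2300 → laminar flow, so f = 64/Re = 64/626.6 = 0.1021 (the turbulent correlation is not needed).
Darcy-Weisbach: ΔP = f(L/D)(ρV²/2) = 0.1021·(30/0.0823)·(905·2.726²/2) = 0.1021·364.5·3362 = 1.252e+05 Pa.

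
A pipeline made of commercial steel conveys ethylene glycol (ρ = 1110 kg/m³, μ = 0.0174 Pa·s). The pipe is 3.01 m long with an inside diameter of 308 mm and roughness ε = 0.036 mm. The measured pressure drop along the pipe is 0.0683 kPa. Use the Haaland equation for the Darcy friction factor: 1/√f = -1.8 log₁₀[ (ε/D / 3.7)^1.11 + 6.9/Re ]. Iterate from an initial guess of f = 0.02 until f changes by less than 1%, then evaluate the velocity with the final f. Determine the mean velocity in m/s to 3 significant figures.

Rearranging Darcy-Weisbach: V = √(2·ΔP·D/(f·L·ρ)). With ε/D = 3.6e-05/0.308 = 0.000117, iterate starting from f = 0.02:
  f = 0.02 → V = √(2·68.3·0.308/(0.02·3.01·1110)) = 0.7935 m/s; Re = ρVD/μ = 1.559e+04; f → 0.0276
  f = 0.0276 → V = 0.6755 m/s; Re = 1.327e+04; f → 0.02876
  f = 0.02876 → V = 0.6617 m/s; Re = 1.3e+04; f → 0.02892
Converged (Δf/f < 1%). With the final f = 0.02892: V = √(2·68.3·0.308/(0.02892·3.01·1110)) = 0.6599 m/s.

V ≈ 0.660 m/s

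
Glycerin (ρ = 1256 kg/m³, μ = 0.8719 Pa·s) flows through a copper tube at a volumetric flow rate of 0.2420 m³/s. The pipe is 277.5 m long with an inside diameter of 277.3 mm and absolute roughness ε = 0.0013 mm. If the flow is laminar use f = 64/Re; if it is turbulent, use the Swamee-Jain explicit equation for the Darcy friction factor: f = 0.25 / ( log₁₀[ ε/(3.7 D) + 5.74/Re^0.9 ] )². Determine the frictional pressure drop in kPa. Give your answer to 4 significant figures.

ΔP ≈ 403.5 kPa

Cross-sectional area A = πD²/4 = π(0.2773)²/4 = 0.06039 m²; mean velocity V = Q/A = 0.242/0.06039 = 4.007 m/s.
Reynolds number Re = ρVD/μ = 1256 · 4.007 · 0.2773 / 0.872 = 1601.
Re < 2300 → laminar flow, so f = 64/Re = 64/1601 = 0.03998 (the turbulent correlation is not needed).
Darcy-Weisbach: ΔP = f(L/D)(ρV²/2) = 0.03998·(277.5/0.2773)·(1256·4.007²/2) = 0.03998·1001·1.008e+04 = 4.035e+05 Pa.
ΔP = 4.035e+05 Pa = 403.5 kPa.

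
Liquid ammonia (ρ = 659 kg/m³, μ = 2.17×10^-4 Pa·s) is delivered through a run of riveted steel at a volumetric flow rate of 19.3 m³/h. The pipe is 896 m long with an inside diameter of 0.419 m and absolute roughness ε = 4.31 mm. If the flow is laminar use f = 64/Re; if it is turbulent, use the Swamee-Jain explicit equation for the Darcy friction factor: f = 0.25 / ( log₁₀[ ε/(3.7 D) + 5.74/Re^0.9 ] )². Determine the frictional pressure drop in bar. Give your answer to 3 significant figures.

ΔP ≈ 4.24×10^-4 bar

Q = 19.3 m³/h = 19.3/3600 = 0.005361 m³/s.
Cross-sectional area A = πD²/4 = π(0.419)²/4 = 0.1379 m²; mean velocity V = Q/A = 0.005361/0.1379 = 0.03888 m/s.
Reynolds number Re = ρVD/μ = 659 · 0.03888 · 0.419 / 0.000217 = 4.947e+04.
Re > 4000 → turbulent. Relative roughness ε/D = 0.00431/0.419 = 0.0103. Swamee-Jain: f = 0.25/(log₁₀[0.0103/3.7 + 5.74/4.947e+04^0.9])² = 0.25/(log₁₀[0.00278 + 0.000342])² = 0.25/(-2.506)² = 0.03982.
Darcy-Weisbach: ΔP = f(L/D)(ρV²/2) = 0.03982·(896/0.419)·(659·0.03888²/2) = 0.03982·2138·0.4981 = 42.42 Pa.
ΔP = 42.42 Pa = 4.24×10^-4 bar.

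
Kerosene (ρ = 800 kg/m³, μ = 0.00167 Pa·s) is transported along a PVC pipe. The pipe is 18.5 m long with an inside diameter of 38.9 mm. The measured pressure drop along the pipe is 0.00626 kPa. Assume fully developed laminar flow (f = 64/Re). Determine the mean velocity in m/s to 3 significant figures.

V ≈ 0.00958 m/s

For laminar flow, f = 64/Re with Re = ρVD/μ, so Darcy-Weisbach reduces to ΔP = 32μLV/D². Solving for V: V = ΔP·D²/(32μL) = 6.26·(0.0389)²/(32·0.00167·18.5) = 0.009582 m/s.
Check: Re = ρVD/μ = 800·0.009582·0.0389/0.00167 = 178.5 < 2300, so the laminar assumption holds.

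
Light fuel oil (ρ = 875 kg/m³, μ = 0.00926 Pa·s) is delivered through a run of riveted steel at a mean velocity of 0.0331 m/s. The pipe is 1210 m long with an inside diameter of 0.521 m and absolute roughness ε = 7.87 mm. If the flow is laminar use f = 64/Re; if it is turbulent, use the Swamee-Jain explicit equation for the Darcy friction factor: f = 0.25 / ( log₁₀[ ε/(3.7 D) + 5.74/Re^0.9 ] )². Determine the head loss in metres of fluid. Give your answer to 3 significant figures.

h_f ≈ 0.00509 m

Reynolds number Re = ρVD/μ = 875 · 0.0331 · 0.521 / 0.00926 = 1630.
Re < 2300 → laminar flow, so f = 64/Re = 64/1630 = 0.03928 (the turbulent correlation is not needed).
Darcy-Weisbach: ΔP = f(L/D)(ρV²/2) = 0.03928·(1210/0.521)·(875·0.0331²/2) = 0.03928·2322·0.4793 = 43.72 Pa.
Head loss h_f = ΔP/(ρg) = 43.72/(875·9.81) = 0.00509 m.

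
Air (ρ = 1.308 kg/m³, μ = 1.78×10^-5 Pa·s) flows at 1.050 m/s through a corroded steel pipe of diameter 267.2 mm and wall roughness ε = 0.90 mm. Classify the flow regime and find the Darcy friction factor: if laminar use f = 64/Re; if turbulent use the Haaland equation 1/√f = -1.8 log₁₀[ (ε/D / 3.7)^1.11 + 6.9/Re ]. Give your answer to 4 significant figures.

Re = ρVD/μ = 1.308·1.05·0.2672/1.78e-05 = 2.062e+04.
Re > 4000 → turbulent. ε/D = 0.0009/0.2672 = 0.00337; Haaland: 1/√f = -1.8 log₁₀[0.000421 + 0.000335] = 5.619, so f = 0.03168.

f ≈ 0.03168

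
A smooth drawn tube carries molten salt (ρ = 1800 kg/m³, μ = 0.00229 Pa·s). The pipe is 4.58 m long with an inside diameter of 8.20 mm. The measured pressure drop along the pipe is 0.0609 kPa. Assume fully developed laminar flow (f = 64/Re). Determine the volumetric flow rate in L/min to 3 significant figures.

For laminar flow, f = 64/Re with Re = ρVD/μ, so Darcy-Weisbach reduces to ΔP = 32μLV/D². Solving for V: V = ΔP·D²/(32μL) = 60.9·(0.0082)²/(32·0.00229·4.58) = 0.0122 m/s.
Check: Re = ρVD/μ = 1800·0.0122·0.0082/0.00229 = 78.64 < 2300, so the laminar assumption holds.
Q = V·A = 0.0122·(π/4·0.0082²) = 6.443e-07 m³/s = 0.0387 L/min.

Q ≈ 0.0387 L/min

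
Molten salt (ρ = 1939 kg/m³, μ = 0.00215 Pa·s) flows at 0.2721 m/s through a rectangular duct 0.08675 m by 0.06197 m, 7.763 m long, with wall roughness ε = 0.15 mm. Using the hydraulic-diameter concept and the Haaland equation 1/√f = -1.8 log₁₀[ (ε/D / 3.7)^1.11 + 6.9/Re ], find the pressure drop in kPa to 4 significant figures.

ΔP ≈ 0.2327 kPa

Hydraulic diameter D_h = 4A/P = 4·(0.08675·0.06197)/(2·(0.08675+0.06197)) = 0.0215/0.2974 = 0.0723 m.
Re = ρVD_h/μ = 1939·0.2721·0.0723/0.00215 = 1.774e+04.
ε/D_h = 0.00015/0.0723 = 0.00207; Haaland gives 1/√f = -1.8 log₁₀[0.000246+0.000389] = 5.755, so f = 0.03019.
ΔP = f(L/D_h)(ρV²/2) = 0.03019·7.763/0.0723·71.78 = 232.7 Pa.
ΔP = 0.2327 kPa.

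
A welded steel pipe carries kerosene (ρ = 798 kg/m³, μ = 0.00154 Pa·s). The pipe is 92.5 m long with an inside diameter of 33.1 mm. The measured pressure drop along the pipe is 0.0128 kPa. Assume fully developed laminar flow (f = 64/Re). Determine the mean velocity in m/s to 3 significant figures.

For laminar flow, f = 64/Re with Re = ρVD/μ, so Darcy-Weisbach reduces to ΔP = 32μLV/D². Solving for V: V = ΔP·D²/(32μL) = 12.8·(0.0331)²/(32·0.00154·92.5) = 0.003076 m/s.
Check: Re = ρVD/μ = 798·0.003076·0.0331/0.00154 = 52.77 < 2300, so the laminar assumption holds.

V ≈ 0.00308 m/s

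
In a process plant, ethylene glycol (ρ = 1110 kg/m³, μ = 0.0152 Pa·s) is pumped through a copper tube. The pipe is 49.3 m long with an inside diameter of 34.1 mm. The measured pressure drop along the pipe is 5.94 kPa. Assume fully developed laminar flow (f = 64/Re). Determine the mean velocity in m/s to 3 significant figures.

For laminar flow, f = 64/Re with Re = ρVD/μ, so Darcy-Weisbach reduces to ΔP = 32μLV/D². Solving for V: V = ΔP·D²/(32μL) = 5940·(0.0341)²/(32·0.0152·49.3) = 0.288 m/s.
Check: Re = ρVD/μ = 1110·0.288·0.0341/0.0152 = 717.3 < 2300, so the laminar assumption holds.

V ≈ 0.288 m/s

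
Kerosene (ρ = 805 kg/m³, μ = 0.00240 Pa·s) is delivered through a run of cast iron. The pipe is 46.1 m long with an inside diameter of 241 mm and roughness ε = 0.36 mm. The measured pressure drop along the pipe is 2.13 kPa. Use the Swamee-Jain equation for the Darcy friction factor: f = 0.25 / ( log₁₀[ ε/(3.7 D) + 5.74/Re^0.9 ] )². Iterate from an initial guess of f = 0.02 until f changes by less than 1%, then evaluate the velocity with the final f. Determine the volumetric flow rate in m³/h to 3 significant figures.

Q ≈ 176 m³/h

Rearranging Darcy-Weisbach: V = √(2·ΔP·D/(f·L·ρ)). With ε/D = 0.00036/0.241 = 0.00149, iterate starting from f = 0.02:
  f = 0.02 → V = √(2·2130·0.241/(0.02·46.1·805)) = 1.176 m/s; Re = ρVD/μ = 9.507e+04; f → 0.02402
  f = 0.02402 → V = 1.073 m/s; Re = 8.676e+04; f → 0.02419
Converged (Δf/f < 1%). With the final f = 0.02419: V = √(2·2130·0.241/(0.02419·46.1·805)) = 1.069 m/s.
Q = V·A = 1.069·(π/4·0.241²) = 0.04878 m³/s = 176 m³/h.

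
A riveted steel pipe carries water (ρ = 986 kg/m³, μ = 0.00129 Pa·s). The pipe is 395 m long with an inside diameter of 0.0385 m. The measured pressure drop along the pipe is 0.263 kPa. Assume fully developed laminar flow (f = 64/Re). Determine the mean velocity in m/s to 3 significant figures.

For laminar flow, f = 64/Re with Re = ρVD/μ, so Darcy-Weisbach reduces to ΔP = 32μLV/D². Solving for V: V = ΔP·D²/(32μL) = 263·(0.0385)²/(32·0.00129·395) = 0.02391 m/s.
Check: Re = ρVD/μ = 986·0.02391·0.0385/0.00129 = 703.5 < 2300, so the laminar assumption holds.

V ≈ 0.0239 m/s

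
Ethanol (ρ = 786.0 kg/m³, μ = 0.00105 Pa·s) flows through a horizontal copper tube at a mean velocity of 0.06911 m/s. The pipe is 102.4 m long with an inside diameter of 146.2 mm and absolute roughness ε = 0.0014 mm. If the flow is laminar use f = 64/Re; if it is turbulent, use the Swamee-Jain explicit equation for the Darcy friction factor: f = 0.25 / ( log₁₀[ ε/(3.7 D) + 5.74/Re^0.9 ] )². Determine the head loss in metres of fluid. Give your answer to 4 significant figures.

Reynolds number Re = ρVD/μ = 786 · 0.06911 · 0.1462 / 0.00105 = 7563.
Re > 4000 → turbulent. Relative roughness ε/D = 1.4e-06/0.1462 = 9.58e-06. Swamee-Jain: f = 0.25/(log₁₀[9.58e-06/3.7 + 5.74/7563^0.9])² = 0.25/(log₁₀[2.59e-06 + 0.00185])² = 0.25/(-2.731)² = 0.03351.
Darcy-Weisbach: ΔP = f(L/D)(ρV²/2) = 0.03351·(102.4/0.1462)·(786·0.06911²/2) = 0.03351·700.4·1.877 = 44.06 Pa.
Head loss h_f = ΔP/(ρg) = 44.06/(786·9.81) = 0.005714 m.

h_f ≈ 0.005714 m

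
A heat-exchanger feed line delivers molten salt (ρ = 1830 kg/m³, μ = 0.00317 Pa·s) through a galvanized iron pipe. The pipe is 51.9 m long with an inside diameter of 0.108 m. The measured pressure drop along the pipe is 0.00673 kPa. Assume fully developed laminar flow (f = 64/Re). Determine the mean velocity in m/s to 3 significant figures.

For laminar flow, f = 64/Re with Re = ρVD/μ, so Darcy-Weisbach reduces to ΔP = 32μLV/D². Solving for V: V = ΔP·D²/(32μL) = 6.73·(0.108)²/(32·0.00317·51.9) = 0.01491 m/s.
Check: Re = ρVD/μ = 1830·0.01491·0.108/0.00317 = 929.6 < 2300, so the laminar assumption holds.

V ≈ 0.0149 m/s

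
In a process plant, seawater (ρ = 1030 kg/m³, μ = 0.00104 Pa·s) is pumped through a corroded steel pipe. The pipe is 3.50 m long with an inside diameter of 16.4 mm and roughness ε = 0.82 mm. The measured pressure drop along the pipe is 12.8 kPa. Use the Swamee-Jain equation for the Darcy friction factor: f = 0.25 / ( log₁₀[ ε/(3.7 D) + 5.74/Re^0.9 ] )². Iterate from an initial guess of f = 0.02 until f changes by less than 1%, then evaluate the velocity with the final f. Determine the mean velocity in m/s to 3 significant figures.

Rearranging Darcy-Weisbach: V = √(2·ΔP·D/(f·L·ρ)). With ε/D = 0.00082/0.0164 = 0.05, iterate starting from f = 0.02:
  f = 0.02 → V = √(2·1.28e+04·0.0164/(0.02·3.5·1030)) = 2.413 m/s; Re = ρVD/μ = 3.919e+04; f → 0.07258
  f = 0.07258 → V = 1.267 m/s; Re = 2.057e+04; f → 0.07339
  f = 0.07339 → V = 1.26 m/s; Re = 2.046e+04; f → 0.0734
Converged (Δf/f < 1%). With the final f = 0.0734: V = √(2·1.28e+04·0.0164/(0.0734·3.5·1030)) = 1.26 m/s.

V ≈ 1.26 m/s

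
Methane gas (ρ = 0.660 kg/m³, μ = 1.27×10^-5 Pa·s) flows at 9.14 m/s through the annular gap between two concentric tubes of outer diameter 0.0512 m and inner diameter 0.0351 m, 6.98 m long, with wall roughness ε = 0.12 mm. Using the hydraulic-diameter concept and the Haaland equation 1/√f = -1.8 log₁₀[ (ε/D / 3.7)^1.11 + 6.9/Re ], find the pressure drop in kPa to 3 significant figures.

Hydraulic diameter D_h = 4A/P = D_o - D_i = 0.0512 - 0.0351 = 0.0161 m.
Re = ρVD_h/μ = 0.66·9.14·0.0161/1.27e-05 = 7647.
ε/D_h = 0.00012/0.0161 = 0.00745; Haaland gives 1/√f = -1.8 log₁₀[0.00102+0.000902] = 4.89, so f = 0.04182.
ΔP = f(L/D_h)(ρV²/2) = 0.04182·6.98/0.0161·27.57 = 499.8 Pa.
ΔP = 0.500 kPa.

ΔP ≈ 0.500 kPa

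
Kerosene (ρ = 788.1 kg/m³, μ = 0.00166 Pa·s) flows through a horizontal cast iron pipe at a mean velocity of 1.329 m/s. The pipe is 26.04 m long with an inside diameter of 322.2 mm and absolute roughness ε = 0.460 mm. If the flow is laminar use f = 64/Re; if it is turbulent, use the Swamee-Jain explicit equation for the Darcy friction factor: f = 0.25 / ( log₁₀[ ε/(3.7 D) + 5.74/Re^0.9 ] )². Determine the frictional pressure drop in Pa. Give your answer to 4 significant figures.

Reynolds number Re = ρVD/μ = 788.1 · 1.329 · 0.3222 / 0.00166 = 2.033e+05.
Re > 4000 → turbulent. Relative roughness ε/D = 0.00046/0.3222 = 0.00143. Swamee-Jain: f = 0.25/(log₁₀[0.00143/3.7 + 5.74/2.033e+05^0.9])² = 0.25/(log₁₀[0.000386 + 9.59e-05])² = 0.25/(-3.317)² = 0.02272.
Darcy-Weisbach: ΔP = f(L/D)(ρV²/2) = 0.02272·(26.04/0.3222)·(788.1·1.329²/2) = 0.02272·80.82·696 = 1278 Pa.

ΔP ≈ 1278 Pa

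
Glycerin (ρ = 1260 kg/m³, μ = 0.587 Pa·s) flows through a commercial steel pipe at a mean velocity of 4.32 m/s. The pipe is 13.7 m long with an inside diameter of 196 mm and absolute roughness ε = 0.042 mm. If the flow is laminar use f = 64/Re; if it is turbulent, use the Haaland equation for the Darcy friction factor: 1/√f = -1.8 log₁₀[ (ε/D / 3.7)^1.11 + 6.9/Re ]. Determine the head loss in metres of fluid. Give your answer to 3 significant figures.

h_f ≈ 2.34 m

Reynolds number Re = ρVD/μ = 1260 · 4.32 · 0.196 / 0.587 = 1817.
Re < 2300 → laminar flow, so f = 64/Re = 64/1817 = 0.03521 (the turbulent correlation is not needed).
Darcy-Weisbach: ΔP = f(L/D)(ρV²/2) = 0.03521·(13.7/0.196)·(1260·4.32²/2) = 0.03521·69.9·1.176e+04 = 2.894e+04 Pa.
Head loss h_f = ΔP/(ρg) = 2.894e+04/(1260·9.81) = 2.34 m.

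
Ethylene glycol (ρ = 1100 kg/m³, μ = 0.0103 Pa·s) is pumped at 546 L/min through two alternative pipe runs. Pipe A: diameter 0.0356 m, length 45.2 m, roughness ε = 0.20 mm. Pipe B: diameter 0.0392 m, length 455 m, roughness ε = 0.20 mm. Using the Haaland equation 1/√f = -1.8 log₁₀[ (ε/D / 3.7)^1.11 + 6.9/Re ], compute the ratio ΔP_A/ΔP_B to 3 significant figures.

ΔP_A/ΔP_B ≈ 0.164

Pipe A: V = Q/A = 0.0091/0.0009954 = 9.142 m/s; Re = 3.476e+04; ε/D = 0.00562; Haaland → f = 0.03371; ΔP_A = f(L/D)(ρV²/2) = 1.967e+06 Pa.
Pipe B: V = Q/A = 0.0091/0.001207 = 7.54 m/s; Re = 3.157e+04; ε/D = 0.0051; Haaland → f = 0.03313; ΔP_B = f(L/D)(ρV²/2) = 1.202e+07 Pa.
ΔP_A/ΔP_B = 1.967e+06/1.202e+07 = 0.164.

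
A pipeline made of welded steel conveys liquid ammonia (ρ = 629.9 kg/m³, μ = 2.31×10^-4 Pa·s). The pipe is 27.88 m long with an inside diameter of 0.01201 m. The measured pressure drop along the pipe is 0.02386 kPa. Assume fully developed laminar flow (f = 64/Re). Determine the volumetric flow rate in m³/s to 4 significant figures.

Q ≈ 1.892×10^-6 m³/s

For laminar flow, f = 64/Re with Re = ρVD/μ, so Darcy-Weisbach reduces to ΔP = 32μLV/D². Solving for V: V = ΔP·D²/(32μL) = 23.86·(0.01201)²/(32·0.000231·27.88) = 0.0167 m/s.
Check: Re = ρVD/μ = 629.9·0.0167·0.01201/0.000231 = 546.9 < 2300, so the laminar assumption holds.
Q = V·A = 0.0167·(π/4·0.01201²) = 1.892e-06 m³/s = 1.892×10^-6 m³/s.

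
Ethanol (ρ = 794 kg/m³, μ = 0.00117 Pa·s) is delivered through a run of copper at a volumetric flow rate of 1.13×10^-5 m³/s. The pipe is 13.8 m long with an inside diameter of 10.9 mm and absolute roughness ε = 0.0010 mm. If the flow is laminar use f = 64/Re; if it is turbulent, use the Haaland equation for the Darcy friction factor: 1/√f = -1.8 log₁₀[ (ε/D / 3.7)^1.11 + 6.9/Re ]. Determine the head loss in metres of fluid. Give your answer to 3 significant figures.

h_f ≈ 0.0676 m

Cross-sectional area A = πD²/4 = π(0.0109)²/4 = 9.331e-05 m²; mean velocity V = Q/A = 1.13e-05/9.331e-05 = 0.1211 m/s.
Reynolds number Re = ρVD/μ = 794 · 0.1211 · 0.0109 / 0.00117 = 895.8.
Re < 2300 → laminar flow, so f = 64/Re = 64/895.8 = 0.07145 (the turbulent correlation is not needed).
Darcy-Weisbach: ΔP = f(L/D)(ρV²/2) = 0.07145·(13.8/0.0109)·(794·0.1211²/2) = 0.07145·1266·5.822 = 526.6 Pa.
Head loss h_f = ΔP/(ρg) = 526.6/(794·9.81) = 0.0676 m.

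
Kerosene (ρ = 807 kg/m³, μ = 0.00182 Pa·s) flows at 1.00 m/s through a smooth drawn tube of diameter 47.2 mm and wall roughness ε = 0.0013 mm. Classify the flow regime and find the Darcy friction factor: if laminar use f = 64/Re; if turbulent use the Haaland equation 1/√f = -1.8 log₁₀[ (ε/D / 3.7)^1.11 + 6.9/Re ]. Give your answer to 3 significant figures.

f ≈ 0.0255

Re = ρVD/μ = 807·1·0.0472/0.00182 = 2.093e+04.
Re > 4000 → turbulent. ε/D = 1.3e-06/0.0472 = 2.75e-05; Haaland: 1/√f = -1.8 log₁₀[2.03e-06 + 0.00033] = 6.263, so f = 0.0255.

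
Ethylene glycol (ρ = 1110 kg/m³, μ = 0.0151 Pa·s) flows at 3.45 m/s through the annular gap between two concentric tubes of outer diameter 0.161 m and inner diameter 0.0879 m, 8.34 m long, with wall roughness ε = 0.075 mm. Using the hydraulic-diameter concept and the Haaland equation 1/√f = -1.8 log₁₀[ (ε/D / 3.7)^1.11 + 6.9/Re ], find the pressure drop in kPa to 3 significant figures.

ΔP ≈ 21.2 kPa

Hydraulic diameter D_h = 4A/P = D_o - D_i = 0.161 - 0.0879 = 0.0731 m.
Re = ρVD_h/μ = 1110·3.45·0.0731/0.0151 = 1.854e+04.
ε/D_h = 7.5e-05/0.0731 = 0.00103; Haaland gives 1/√f = -1.8 log₁₀[0.000113+0.000372] = 5.966, so f = 0.0281.
ΔP = f(L/D_h)(ρV²/2) = 0.0281·8.34/0.0731·6606 = 2.117e+04 Pa.
ΔP = 21.2 kPa.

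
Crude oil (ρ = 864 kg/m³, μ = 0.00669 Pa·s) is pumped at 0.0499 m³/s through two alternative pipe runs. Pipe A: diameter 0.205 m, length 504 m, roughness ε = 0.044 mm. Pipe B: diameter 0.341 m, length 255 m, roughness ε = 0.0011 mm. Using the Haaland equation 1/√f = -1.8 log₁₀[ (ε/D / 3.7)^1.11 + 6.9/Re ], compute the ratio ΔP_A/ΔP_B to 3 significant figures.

ΔP_A/ΔP_B ≈ 22.9

Pipe A: V = Q/A = 0.0499/0.03301 = 1.512 m/s; Re = 4.003e+04; ε/D = 0.000215; Haaland → f = 0.02235; ΔP_A = f(L/D)(ρV²/2) = 5.425e+04 Pa.
Pipe B: V = Q/A = 0.0499/0.09133 = 0.5464 m/s; Re = 2.406e+04; ε/D = 3.23e-06; Haaland → f = 0.0246; ΔP_B = f(L/D)(ρV²/2) = 2372 Pa.
ΔP_A/ΔP_B = 5.425e+04/2372 = 22.9.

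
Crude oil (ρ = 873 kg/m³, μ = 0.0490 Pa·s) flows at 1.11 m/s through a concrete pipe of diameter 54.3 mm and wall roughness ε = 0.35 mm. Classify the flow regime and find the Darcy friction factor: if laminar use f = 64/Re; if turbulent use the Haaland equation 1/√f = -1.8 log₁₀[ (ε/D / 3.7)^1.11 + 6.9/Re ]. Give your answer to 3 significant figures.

f ≈ 0.0596

Re = ρVD/μ = 873·1.11·0.0543/0.049 = 1074.
Re < 2300 → laminar, so f = 64/Re = 0.0596 (roughness is irrelevant in laminar flow).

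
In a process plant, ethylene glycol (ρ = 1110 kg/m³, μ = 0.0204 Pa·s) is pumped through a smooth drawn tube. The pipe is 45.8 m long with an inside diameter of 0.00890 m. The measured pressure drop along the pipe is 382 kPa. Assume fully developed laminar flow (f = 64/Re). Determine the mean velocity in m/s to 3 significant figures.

For laminar flow, f = 64/Re with Re = ρVD/μ, so Darcy-Weisbach reduces to ΔP = 32μLV/D². Solving for V: V = ΔP·D²/(32μL) = 3.82e+05·(0.0089)²/(32·0.0204·45.8) = 1.012 m/s.
Check: Re = ρVD/μ = 1110·1.012·0.0089/0.0204 = 490.1 < 2300, so the laminar assumption holds.

V ≈ 1.01 m/s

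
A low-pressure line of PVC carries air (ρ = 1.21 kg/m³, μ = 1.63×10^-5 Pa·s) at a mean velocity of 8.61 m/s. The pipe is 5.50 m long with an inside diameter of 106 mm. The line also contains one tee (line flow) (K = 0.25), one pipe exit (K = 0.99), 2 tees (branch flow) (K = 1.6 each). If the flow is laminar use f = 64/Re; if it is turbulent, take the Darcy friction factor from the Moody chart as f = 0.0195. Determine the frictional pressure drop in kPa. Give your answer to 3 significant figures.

ΔP ≈ 0.245 kPa

Reynolds number Re = ρVD/μ = 1.21 · 8.61 · 0.106 / 1.63e-05 = 6.775e+04.
Re > 4000 → turbulent; use the Moody-chart value f = 0.0195.
Total minor-loss coefficient ΣK = 1·0.25 + 1·0.99 + 2·1.6 = 4.44.
ΔP = [f·L/D + ΣK]·(ρV²/2) = [0.0195·5.5/0.106 + 4.44]·(1.21·8.61²/2) = [1.012 + 4.44]·44.85 = 244.5 Pa.
ΔP = 244.5 Pa = 0.245 kPa.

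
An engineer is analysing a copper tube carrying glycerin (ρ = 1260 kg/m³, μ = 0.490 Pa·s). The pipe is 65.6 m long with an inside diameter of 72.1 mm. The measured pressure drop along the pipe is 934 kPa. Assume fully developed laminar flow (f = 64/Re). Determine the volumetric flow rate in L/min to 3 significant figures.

Q ≈ 1160 L/min

For laminar flow, f = 64/Re with Re = ρVD/μ, so Darcy-Weisbach reduces to ΔP = 32μLV/D². Solving for V: V = ΔP·D²/(32μL) = 9.34e+05·(0.0721)²/(32·0.49·65.6) = 4.72 m/s.
Check: Re = ρVD/μ = 1260·4.72·0.0721/0.49 = 875.1 < 2300, so the laminar assumption holds.
Q = V·A = 4.72·(π/4·0.0721²) = 0.01927 m³/s = 1160 L/min.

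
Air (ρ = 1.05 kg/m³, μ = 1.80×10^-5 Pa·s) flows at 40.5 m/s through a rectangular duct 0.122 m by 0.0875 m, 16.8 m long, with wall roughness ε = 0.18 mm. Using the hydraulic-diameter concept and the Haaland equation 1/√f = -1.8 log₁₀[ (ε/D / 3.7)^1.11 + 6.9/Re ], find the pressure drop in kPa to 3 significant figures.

Hydraulic diameter D_h = 4A/P = 4·(0.122·0.0875)/(2·(0.122+0.0875)) = 0.0427/0.419 = 0.1019 m.
Re = ρVD_h/μ = 1.05·40.5·0.1019/1.8e-05 = 2.408e+05.
ε/D_h = 0.00018/0.1019 = 0.00177; Haaland gives 1/√f = -1.8 log₁₀[0.000206+2.87e-05] = 6.534, so f = 0.02342.
ΔP = f(L/D_h)(ρV²/2) = 0.02342·16.8/0.1019·861.1 = 3325 Pa.
ΔP = 3.33 kPa.

ΔP ≈ 3.33 kPa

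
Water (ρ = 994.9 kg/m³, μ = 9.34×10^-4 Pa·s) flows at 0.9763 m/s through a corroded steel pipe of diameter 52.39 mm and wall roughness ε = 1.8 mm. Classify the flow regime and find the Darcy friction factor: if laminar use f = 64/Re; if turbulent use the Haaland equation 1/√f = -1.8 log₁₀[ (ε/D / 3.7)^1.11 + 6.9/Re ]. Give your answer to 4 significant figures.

f ≈ 0.06119

Re = ρVD/μ = 994.9·0.9763·0.05239/0.000934 = 5.448e+04.
Re > 4000 → turbulent. ε/D = 0.0018/0.05239 = 0.0344; Haaland: 1/√f = -1.8 log₁₀[0.00555 + 0.000127] = 4.043, so f = 0.06119.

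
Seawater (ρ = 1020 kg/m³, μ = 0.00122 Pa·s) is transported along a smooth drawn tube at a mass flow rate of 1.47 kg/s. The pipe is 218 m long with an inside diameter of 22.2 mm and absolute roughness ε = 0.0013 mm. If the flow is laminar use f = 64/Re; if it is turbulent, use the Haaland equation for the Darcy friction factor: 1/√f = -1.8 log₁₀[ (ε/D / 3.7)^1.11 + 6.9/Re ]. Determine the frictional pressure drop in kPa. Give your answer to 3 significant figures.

ΔP ≈ 1350 kPa

A = πD²/4 = π(0.0222)²/4 = 0.0003871 m²; mean velocity V = ṁ/(ρA) = 1.47/(1020 · 0.0003871) = 3.723 m/s.
Reynolds number Re = ρVD/μ = 1020 · 3.723 · 0.0222 / 0.00122 = 6.911e+04.
Re > 4000 → turbulent. Relative roughness ε/D = 1.3e-06/0.0222 = 5.86e-05. Haaland: 1/√f = -1.8 log₁₀[(5.86e-05/3.7)^1.11 + 6.9/6.911e+04] = -1.8 log₁₀[4.69e-06 + 9.98e-05] = 7.165, so f = 0.01948.
Darcy-Weisbach: ΔP = f(L/D)(ρV²/2) = 0.01948·(218/0.0222)·(1020·3.723²/2) = 0.01948·9820·7070 = 1.352e+06 Pa.
ΔP = 1.352e+06 Pa = 1350 kPa.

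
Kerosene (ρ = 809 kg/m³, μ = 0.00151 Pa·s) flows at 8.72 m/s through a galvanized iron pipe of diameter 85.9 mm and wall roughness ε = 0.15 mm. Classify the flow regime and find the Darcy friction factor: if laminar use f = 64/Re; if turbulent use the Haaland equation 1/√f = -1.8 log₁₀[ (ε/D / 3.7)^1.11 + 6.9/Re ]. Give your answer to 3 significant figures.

Re = ρVD/μ = 809·8.72·0.0859/0.00151 = 4.013e+05.
Re > 4000 → turbulent. ε/D = 0.00015/0.0859 = 0.00175; Haaland: 1/√f = -1.8 log₁₀[0.000203 + 1.72e-05] = 6.582, so f = 0.02308.

f ≈ 0.0231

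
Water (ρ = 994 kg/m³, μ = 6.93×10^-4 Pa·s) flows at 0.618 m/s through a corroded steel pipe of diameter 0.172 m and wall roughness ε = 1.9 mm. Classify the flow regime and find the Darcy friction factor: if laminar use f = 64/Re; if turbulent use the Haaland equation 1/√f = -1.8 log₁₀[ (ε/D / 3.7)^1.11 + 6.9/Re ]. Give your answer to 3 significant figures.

Re = ρVD/μ = 994·0.618·0.172/0.000693 = 1.525e+05.
Re > 4000 → turbulent. ε/D = 0.0019/0.172 = 0.011; Haaland: 1/√f = -1.8 log₁₀[0.00157 + 4.53e-05] = 5.023, so f = 0.03964.

f ≈ 0.0396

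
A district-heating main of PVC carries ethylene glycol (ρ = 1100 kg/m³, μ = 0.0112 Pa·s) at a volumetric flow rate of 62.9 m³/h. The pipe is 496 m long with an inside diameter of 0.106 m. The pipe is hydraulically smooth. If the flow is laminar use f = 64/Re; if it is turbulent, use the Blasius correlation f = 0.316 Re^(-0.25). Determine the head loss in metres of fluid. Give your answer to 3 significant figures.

h_f ≈ 24.7 m

Q = 62.9 m³/h = 62.9/3600 = 0.01747 m³/s.
Cross-sectional area A = πD²/4 = π(0.106)²/4 = 0.008825 m²; mean velocity V = Q/A = 0.01747/0.008825 = 1.98 m/s.
Reynolds number Re = ρVD/μ = 1100 · 1.98 · 0.106 / 0.0112 = 2.061e+04.
Re > 4000 → turbulent. Smooth-pipe (Blasius): f = 0.316 Re^(-0.25) = 0.316/(2.061e+04)^0.25 = 0.02637.
Darcy-Weisbach: ΔP = f(L/D)(ρV²/2) = 0.02637·(496/0.106)·(1100·1.98²/2) = 0.02637·4679·2156 = 2.661e+05 Pa.
Head loss h_f = ΔP/(ρg) = 2.661e+05/(1100·9.81) = 24.7 m.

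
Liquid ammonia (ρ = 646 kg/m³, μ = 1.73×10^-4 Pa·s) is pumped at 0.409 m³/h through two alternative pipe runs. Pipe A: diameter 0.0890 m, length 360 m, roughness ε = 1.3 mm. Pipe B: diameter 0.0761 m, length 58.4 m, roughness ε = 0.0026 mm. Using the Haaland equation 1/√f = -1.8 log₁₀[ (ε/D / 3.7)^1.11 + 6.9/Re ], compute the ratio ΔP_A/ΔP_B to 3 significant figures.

ΔP_A/ΔP_B ≈ 4.14

Pipe A: V = Q/A = 0.0001136/0.006221 = 0.01826 m/s; Re = 6069; ε/D = 0.0146; Haaland → f = 0.05004; ΔP_A = f(L/D)(ρV²/2) = 21.8 Pa.
Pipe B: V = Q/A = 0.0001136/0.004548 = 0.02498 m/s; Re = 7098; ε/D = 3.42e-05; Haaland → f = 0.03404; ΔP_B = f(L/D)(ρV²/2) = 5.264 Pa.
ΔP_A/ΔP_B = 21.8/5.264 = 4.14.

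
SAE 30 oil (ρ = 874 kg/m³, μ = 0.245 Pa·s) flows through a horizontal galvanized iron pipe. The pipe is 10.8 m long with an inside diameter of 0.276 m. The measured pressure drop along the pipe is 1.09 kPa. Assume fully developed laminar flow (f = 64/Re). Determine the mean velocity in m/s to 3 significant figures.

For laminar flow, f = 64/Re with Re = ρVD/μ, so Darcy-Weisbach reduces to ΔP = 32μLV/D². Solving for V: V = ΔP·D²/(32μL) = 1090·(0.276)²/(32·0.245·10.8) = 0.9806 m/s.
Check: Re = ρVD/μ = 874·0.9806·0.276/0.245 = 965.5 < 2300, so the laminar assumption holds.

V ≈ 0.981 m/s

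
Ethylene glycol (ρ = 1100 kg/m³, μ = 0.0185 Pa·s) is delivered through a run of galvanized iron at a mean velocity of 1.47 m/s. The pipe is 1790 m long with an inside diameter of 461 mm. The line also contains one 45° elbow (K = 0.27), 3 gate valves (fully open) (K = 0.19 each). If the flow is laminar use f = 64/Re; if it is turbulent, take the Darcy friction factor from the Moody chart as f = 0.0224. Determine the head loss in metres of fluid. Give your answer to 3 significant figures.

Reynolds number Re = ρVD/μ = 1100 · 1.47 · 0.461 / 0.0185 = 4.029e+04.
Re > 4000 → turbulent; use the Moody-chart value f = 0.0224.
Total minor-loss coefficient ΣK = 1·0.27 + 3·0.19 = 0.84.
ΔP = [f·L/D + ΣK]·(ρV²/2) = [0.0224·1790/0.461 + 0.84]·(1100·1.47²/2) = [86.98 + 0.84]·1188 = 1.044e+05 Pa.
Head loss h_f = ΔP/(ρg) = 1.044e+05/(1100·9.81) = 9.67 m.

h_f ≈ 9.67 m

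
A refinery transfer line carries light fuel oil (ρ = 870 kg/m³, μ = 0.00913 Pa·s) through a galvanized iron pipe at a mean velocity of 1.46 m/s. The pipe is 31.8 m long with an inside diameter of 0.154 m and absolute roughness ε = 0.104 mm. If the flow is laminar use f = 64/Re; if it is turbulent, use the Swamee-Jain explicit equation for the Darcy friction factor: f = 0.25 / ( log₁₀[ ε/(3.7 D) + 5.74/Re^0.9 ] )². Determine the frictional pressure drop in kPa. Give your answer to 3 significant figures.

Reynolds number Re = ρVD/μ = 870 · 1.46 · 0.154 / 0.00913 = 2.143e+04.
Re > 4000 → turbulent. Relative roughness ε/D = 0.000104/0.154 = 0.000675. Swamee-Jain: f = 0.25/(log₁₀[0.000675/3.7 + 5.74/2.143e+04^0.9])² = 0.25/(log₁₀[0.000183 + 0.000726])² = 0.25/(-3.042)² = 0.02702.
Darcy-Weisbach: ΔP = f(L/D)(ρV²/2) = 0.02702·(31.8/0.154)·(870·1.46²/2) = 0.02702·206.5·927.2 = 5174 Pa.
ΔP = 5174 Pa = 5.17 kPa.

ΔP ≈ 5.17 kPa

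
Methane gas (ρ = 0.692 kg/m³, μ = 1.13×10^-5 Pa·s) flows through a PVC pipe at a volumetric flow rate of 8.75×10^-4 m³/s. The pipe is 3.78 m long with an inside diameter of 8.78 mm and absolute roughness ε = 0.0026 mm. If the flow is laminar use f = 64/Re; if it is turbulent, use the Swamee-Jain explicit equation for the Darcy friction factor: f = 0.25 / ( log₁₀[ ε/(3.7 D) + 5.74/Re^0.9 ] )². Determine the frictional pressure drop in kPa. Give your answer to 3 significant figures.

ΔP ≈ 1.05 kPa

Cross-sectional area A = πD²/4 = π(0.00878)²/4 = 6.055e-05 m²; mean velocity V = Q/A = 0.000875/6.055e-05 = 14.45 m/s.
Reynolds number Re = ρVD/μ = 0.692 · 14.45 · 0.00878 / 1.13e-05 = 7771.
Re > 4000 → turbulent. Relative roughness ε/D = 2.6e-06/0.00878 = 0.000296. Swamee-Jain: f = 0.25/(log₁₀[0.000296/3.7 + 5.74/7771^0.9])² = 0.25/(log₁₀[8e-05 + 0.00181])² = 0.25/(-2.724)² = 0.0337.
Darcy-Weisbach: ΔP = f(L/D)(ρV²/2) = 0.0337·(3.78/0.00878)·(0.692·14.45²/2) = 0.0337·430.5·72.27 = 1048 Pa.
ΔP = 1048 Pa = 1.05 kPa.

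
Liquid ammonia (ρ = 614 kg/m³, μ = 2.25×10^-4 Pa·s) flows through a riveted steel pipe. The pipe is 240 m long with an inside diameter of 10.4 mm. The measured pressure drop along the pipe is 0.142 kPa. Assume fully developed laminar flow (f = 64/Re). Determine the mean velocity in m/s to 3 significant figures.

V ≈ 0.00889 m/s

For laminar flow, f = 64/Re with Re = ρVD/μ, so Darcy-Weisbach reduces to ΔP = 32μLV/D². Solving for V: V = ΔP·D²/(32μL) = 142·(0.0104)²/(32·0.000225·240) = 0.008888 m/s.
Check: Re = ρVD/μ = 614·0.008888·0.0104/0.000225 = 252.2 < 2300, so the laminar assumption holds.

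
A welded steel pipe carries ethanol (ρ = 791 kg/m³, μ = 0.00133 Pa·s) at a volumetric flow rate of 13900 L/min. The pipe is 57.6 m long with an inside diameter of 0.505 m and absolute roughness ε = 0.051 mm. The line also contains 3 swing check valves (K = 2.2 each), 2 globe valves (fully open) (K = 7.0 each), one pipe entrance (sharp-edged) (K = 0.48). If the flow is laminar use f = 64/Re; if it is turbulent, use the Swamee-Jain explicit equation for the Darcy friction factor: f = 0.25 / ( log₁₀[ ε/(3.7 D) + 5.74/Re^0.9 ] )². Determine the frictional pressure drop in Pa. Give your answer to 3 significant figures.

Q = 13900 L/min = 13900/60000 = 0.2317 m³/s.
Cross-sectional area A = πD²/4 = π(0.505)²/4 = 0.2003 m²; mean velocity V = Q/A = 0.2317/0.2003 = 1.157 m/s.
Reynolds number Re = ρVD/μ = 791 · 1.157 · 0.505 / 0.00133 = 3.474e+05.
Re > 4000 → turbulent. Relative roughness ε/D = 5.1e-05/0.505 = 0.000101. Swamee-Jain: f = 0.25/(log₁₀[0.000101/3.7 + 5.74/3.474e+05^0.9])² = 0.25/(log₁₀[2.73e-05 + 5.92e-05])² = 0.25/(-4.063)² = 0.01514.
Total minor-loss coefficient ΣK = 3·2.2 + 2·7 + 1·0.48 = 21.1.
ΔP = [f·L/D + ΣK]·(ρV²/2) = [0.01514·57.6/0.505 + 21.1]·(791·1.157²/2) = [1.727 + 21.1]·529.1 = 1.207e+04 Pa.

ΔP ≈ 12100 Pa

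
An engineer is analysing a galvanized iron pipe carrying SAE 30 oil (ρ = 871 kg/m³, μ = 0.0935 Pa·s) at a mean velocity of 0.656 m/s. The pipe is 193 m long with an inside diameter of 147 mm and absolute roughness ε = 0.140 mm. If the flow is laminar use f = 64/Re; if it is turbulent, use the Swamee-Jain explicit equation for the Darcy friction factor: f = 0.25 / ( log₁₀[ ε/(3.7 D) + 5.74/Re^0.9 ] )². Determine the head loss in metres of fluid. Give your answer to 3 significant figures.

Reynolds number Re = ρVD/μ = 871 · 0.656 · 0.147 / 0.0935 = 898.3.
Re < 2300 → laminar flow, so f = 64/Re = 64/898.3 = 0.07124 (the turbulent correlation is not needed).
Darcy-Weisbach: ΔP = f(L/D)(ρV²/2) = 0.07124·(193/0.147)·(871·0.656²/2) = 0.07124·1313·187.4 = 1.753e+04 Pa.
Head loss h_f = ΔP/(ρg) = 1.753e+04/(871·9.81) = 2.05 m.

h_f ≈ 2.05 m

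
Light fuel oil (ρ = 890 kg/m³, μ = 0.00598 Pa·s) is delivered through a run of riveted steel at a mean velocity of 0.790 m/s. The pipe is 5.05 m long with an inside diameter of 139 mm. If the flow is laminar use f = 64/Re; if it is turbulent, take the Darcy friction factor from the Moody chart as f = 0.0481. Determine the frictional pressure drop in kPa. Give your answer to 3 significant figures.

ΔP ≈ 0.485 kPa

Reynolds number Re = ρVD/μ = 890 · 0.79 · 0.139 / 0.00598 = 1.634e+04.
Re > 4000 → turbulent; use the Moody-chart value f = 0.0481.
Darcy-Weisbach: ΔP = f(L/D)(ρV²/2) = 0.0481·(5.05/0.139)·(890·0.79²/2) = 0.0481·36.33·277.7 = 485.3 Pa.
ΔP = 485.3 Pa = 0.485 kPa.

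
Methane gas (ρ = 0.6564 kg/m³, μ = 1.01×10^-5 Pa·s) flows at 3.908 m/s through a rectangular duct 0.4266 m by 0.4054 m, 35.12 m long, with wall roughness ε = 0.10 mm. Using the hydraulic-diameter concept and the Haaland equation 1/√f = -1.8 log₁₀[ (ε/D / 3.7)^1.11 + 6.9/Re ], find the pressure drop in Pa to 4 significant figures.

Hydraulic diameter D_h = 4A/P = 4·(0.4266·0.4054)/(2·(0.4266+0.4054)) = 0.6918/1.664 = 0.4157 m.
Re = ρVD_h/μ = 0.6564·3.908·0.4157/1.01e-05 = 1.056e+05.
ε/D_h = 0.0001/0.4157 = 0.000241; Haaland gives 1/√f = -1.8 log₁₀[2.25e-05+6.53e-05] = 7.301, so f = 0.01876.
ΔP = f(L/D_h)(ρV²/2) = 0.01876·35.12/0.4157·5.012 = 7.943 Pa.

ΔP ≈ 7.943 Pa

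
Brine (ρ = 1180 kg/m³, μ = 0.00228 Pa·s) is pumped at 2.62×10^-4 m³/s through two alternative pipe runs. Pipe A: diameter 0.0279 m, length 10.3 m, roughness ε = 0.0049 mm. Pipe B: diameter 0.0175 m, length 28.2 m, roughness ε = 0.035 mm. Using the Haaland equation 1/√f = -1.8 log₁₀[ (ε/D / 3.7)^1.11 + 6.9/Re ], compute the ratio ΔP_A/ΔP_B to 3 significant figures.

Pipe A: V = Q/A = 0.000262/0.0006114 = 0.4286 m/s; Re = 6188; ε/D = 0.000176; Haaland → f = 0.03555; ΔP_A = f(L/D)(ρV²/2) = 1422 Pa.
Pipe B: V = Q/A = 0.000262/0.0002405 = 1.089 m/s; Re = 9866; ε/D = 0.002; Haaland → f = 0.03364; ΔP_B = f(L/D)(ρV²/2) = 3.795e+04 Pa.
ΔP_A/ΔP_B = 1422/3.795e+04 = 0.0375.

ΔP_A/ΔP_B ≈ 0.0375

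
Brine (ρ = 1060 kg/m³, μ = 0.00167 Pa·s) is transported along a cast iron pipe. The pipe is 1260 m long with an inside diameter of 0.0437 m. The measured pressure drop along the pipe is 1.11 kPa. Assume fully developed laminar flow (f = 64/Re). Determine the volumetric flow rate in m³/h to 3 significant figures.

Q ≈ 0.170 m³/h

For laminar flow, f = 64/Re with Re = ρVD/μ, so Darcy-Weisbach reduces to ΔP = 32μLV/D². Solving for V: V = ΔP·D²/(32μL) = 1110·(0.0437)²/(32·0.00167·1260) = 0.03148 m/s.
Check: Re = ρVD/μ = 1060·0.03148·0.0437/0.00167 = 873.2 < 2300, so the laminar assumption holds.
Q = V·A = 0.03148·(π/4·0.0437²) = 4.722e-05 m³/s = 0.170 m³/h.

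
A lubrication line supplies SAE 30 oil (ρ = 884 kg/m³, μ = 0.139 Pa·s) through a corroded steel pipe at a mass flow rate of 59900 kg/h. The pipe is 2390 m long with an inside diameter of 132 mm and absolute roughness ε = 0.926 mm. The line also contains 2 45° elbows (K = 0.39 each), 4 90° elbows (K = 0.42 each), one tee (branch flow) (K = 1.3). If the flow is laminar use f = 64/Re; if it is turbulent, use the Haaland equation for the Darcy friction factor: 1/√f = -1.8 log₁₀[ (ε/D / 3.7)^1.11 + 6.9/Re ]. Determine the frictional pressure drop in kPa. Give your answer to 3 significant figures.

ΔP ≈ 842 kPa

ṁ = 59900 kg/h = 59900/3600 = 16.64 kg/s.
A = πD²/4 = π(0.132)²/4 = 0.01368 m²; mean velocity V = ṁ/(ρA) = 16.64/(884 · 0.01368) = 1.375 m/s.
Reynolds number Re = ρVD/μ = 884 · 1.375 · 0.132 / 0.139 = 1155.
Re < 2300 → laminar flow, so f = 64/Re = 64/1155 = 0.05543 (the turbulent correlation is not needed).
Total minor-loss coefficient ΣK = 2·0.39 + 4·0.42 + 1·1.3 = 3.76.
ΔP = [f·L/D + ΣK]·(ρV²/2) = [0.05543·2390/0.132 + 3.76]·(884·1.375²/2) = [1004 + 3.76]·836.2 = 8.423e+05 Pa.
ΔP = 8.423e+05 Pa = 842 kPa.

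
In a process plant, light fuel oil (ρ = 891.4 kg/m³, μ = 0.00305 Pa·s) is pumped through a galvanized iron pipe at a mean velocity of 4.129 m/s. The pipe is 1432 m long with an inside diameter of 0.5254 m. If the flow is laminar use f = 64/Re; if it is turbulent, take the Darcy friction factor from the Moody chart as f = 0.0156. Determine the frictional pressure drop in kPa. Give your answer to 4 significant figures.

Reynolds number Re = ρVD/μ = 891.4 · 4.129 · 0.5254 / 0.00305 = 6.34e+05.
Re > 4000 → turbulent; use the Moody-chart value f = 0.0156.
Darcy-Weisbach: ΔP = f(L/D)(ρV²/2) = 0.0156·(1432/0.5254)·(891.4·4.129²/2) = 0.0156·2726·7599 = 3.231e+05 Pa.
ΔP = 3.231e+05 Pa = 323.1 kPa.

ΔP ≈ 323.1 kPa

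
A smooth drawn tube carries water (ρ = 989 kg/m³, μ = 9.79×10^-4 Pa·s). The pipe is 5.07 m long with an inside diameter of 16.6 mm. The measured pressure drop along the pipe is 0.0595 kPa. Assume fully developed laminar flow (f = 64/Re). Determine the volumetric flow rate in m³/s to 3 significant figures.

For laminar flow, f = 64/Re with Re = ρVD/μ, so Darcy-Weisbach reduces to ΔP = 32μLV/D². Solving for V: V = ΔP·D²/(32μL) = 59.5·(0.0166)²/(32·0.000979·5.07) = 0.1032 m/s.
Check: Re = ρVD/μ = 989·0.1032·0.0166/0.000979 = 1731 < 2300, so the laminar assumption holds.
Q = V·A = 0.1032·(π/4·0.0166²) = 2.234e-05 m³/s = 2.23×10^-5 m³/s.

Q ≈ 2.23×10^-5 m³/s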